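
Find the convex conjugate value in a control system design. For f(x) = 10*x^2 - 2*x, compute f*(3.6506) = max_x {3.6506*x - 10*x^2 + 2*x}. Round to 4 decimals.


f*(y) = sup_x {y*x - a*x^2 - b*x} = sup_x {(y-b)*x - a*x^2}
FOC: (y - b) - 2a*x = 0 => x* = (y - b)/(2a)
x* = (3.6506 + 2)/(2*10) = 0.2825
f*(3.6506) = (y-b)^2/(4a) = (3.6506 + 2)^2/(4*10)
= 31.9293/40 = 0.7982


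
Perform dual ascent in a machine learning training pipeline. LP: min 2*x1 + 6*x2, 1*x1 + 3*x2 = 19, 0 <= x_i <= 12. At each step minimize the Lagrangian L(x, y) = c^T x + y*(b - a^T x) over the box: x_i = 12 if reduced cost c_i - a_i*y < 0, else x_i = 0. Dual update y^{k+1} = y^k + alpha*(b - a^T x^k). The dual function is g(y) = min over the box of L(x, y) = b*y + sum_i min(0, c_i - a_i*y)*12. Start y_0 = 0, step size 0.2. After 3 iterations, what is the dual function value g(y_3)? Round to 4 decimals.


Dual ascent for LP: min 2*x1 + 6*x2, 1*x1 + 3*x2 = 19, 0 <= x_i <= 12
Step 1: y^k = 0.0, reduced costs: (2.0, 6.0)
  x^k = (0.0, 0.0), subgradient = b - a^T x = 19.0
  y^{k+1} = 0.0 + 0.2*19.0 = 3.8
Step 2: y^k = 3.8, reduced costs: (-1.8, -5.4)
  x^k = (12.0, 12.0), subgradient = b - a^T x = -29.0
  y^{k+1} = 3.8 + 0.2*-29.0 = -2.0
Step 3: y^k = -2.0, reduced costs: (4.0, 12.0)
  x^k = (0.0, 0.0), subgradient = b - a^T x = 19.0
  y^{k+1} = -2.0 + 0.2*19.0 = 1.8
Dual objective at y_3 = 1.8: reduced costs (0.2, 0.6), box minimizer x = (0.0, 0.0)
g(y_3) = b*y + (c1 - a1*y)*x1 + (c2 - a2*y)*x2 = 19*1.8 + 0.2*0.0 + 0.6*0.0 = 34.2 + 0.0 + 0.0 = 34.2


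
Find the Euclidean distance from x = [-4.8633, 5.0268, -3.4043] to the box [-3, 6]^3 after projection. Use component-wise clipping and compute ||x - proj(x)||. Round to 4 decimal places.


Project each component onto [-3, 6].
clip(-4.8633) = -3.0, clip(5.0268) = 5.0268, clip(-3.4043) = -3.0
Projection = [-3.0, 5.0268, -3.0]
Squared diffs: [3.4719, 0.0, 0.1635]
Distance = sqrt(3.6354) = 1.9067


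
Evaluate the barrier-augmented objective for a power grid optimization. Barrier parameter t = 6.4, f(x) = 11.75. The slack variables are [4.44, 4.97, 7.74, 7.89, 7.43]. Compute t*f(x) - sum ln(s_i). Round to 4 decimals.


Step 1: Compute log-barrier.
ln values: [1.4907, 1.6034, 2.0464, 2.0656, 2.0055]
phi = -(1.4907 + 1.6034 + 2.0464 + 2.0656 + 2.0055) = -9.2116
Step 2: Compute augmented objective.
t*f(x) = 6.4*11.75 = 75.2
Total = 75.2 - 9.2116 = 65.9884


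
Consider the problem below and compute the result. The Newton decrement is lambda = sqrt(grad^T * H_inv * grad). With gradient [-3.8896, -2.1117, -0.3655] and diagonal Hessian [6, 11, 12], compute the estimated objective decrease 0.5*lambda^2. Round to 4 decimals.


Step 1: H is diagonal, so H^(-1) * g = [-0.6483, -0.192, -0.0305].
Step 2: g^T H^(-1) g = sum_i g_i^2 / H_ii
  = (-3.8896)^2/6 + (-2.1117)^2/11 + (-0.3655)^2/12
  = 2.5215 + 0.4054 + 0.0111 = 2.938
Step 3: Objective decrease = 0.5 * g^T H^(-1) g = 1.469


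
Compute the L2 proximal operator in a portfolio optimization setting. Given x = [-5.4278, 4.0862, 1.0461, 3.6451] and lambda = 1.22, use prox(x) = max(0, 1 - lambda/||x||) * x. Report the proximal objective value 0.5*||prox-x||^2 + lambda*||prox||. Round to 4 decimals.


Step 1: Compute ||x||.
||x|| = 7.7807
Step 2: Compute scaling factor.
scale = max(0, 1 - 1.22/7.7807) = 0.8432
Step 3: prox(x) = [-4.5767, 3.4455, 0.8821, 3.0736]
||prox(x)|| = 6.5607
Step 4: Proximal objective.
0.5*||prox-x||^2 = 0.7442
lambda*||prox|| = 8.0041
Total = 8.7482


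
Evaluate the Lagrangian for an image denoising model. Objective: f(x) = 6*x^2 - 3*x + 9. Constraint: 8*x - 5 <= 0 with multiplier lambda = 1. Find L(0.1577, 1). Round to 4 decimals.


Step 1: Evaluate f(x).
f(0.1577) = 6*0.1577^2 - 3*0.1577 + 9 = 8.6761
Step 2: Evaluate g(x).
g(0.1577) = 8*0.1577 - 5 = -3.7384
Step 3: Compute Lagrangian.
L = 8.6761 + 1*-3.7384 = 4.9377


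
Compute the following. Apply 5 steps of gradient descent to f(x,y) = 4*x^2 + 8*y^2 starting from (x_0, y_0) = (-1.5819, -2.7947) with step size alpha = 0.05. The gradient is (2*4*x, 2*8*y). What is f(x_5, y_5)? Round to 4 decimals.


Gradient descent on f(x,y) = 4*x^2 + 8*y^2.
Starting point: (-1.5819, -2.7947), alpha = 0.05
Step 1: grad_x = 2*4*-1.5819 = -12.6552, grad_y = 2*8*-2.7947 = -44.7152
  x_1 = -1.5819 - 0.05*-12.6552 = -0.9491
  y_1 = -2.7947 - 0.05*-44.7152 = -0.5589
Step 2: grad_x = 2*4*-0.9491 = -7.5931, grad_y = 2*8*-0.5589 = -8.943
  x_2 = -0.9491 - 0.05*-7.5931 = -0.5695
  y_2 = -0.5589 - 0.05*-8.943 = -0.1118
Step 3: grad_x = 2*4*-0.5695 = -4.5559, grad_y = 2*8*-0.1118 = -1.7886
  x_3 = -0.5695 - 0.05*-4.5559 = -0.3417
  y_3 = -0.1118 - 0.05*-1.7886 = -0.0224
Step 4: grad_x = 2*4*-0.3417 = -2.7335, grad_y = 2*8*-0.0224 = -0.3577
  x_4 = -0.3417 - 0.05*-2.7335 = -0.205
  y_4 = -0.0224 - 0.05*-0.3577 = -0.0045
Step 5: grad_x = 2*4*-0.205 = -1.6401, grad_y = 2*8*-0.0045 = -0.0715
  x_5 = -0.205 - 0.05*-1.6401 = -0.123
  y_5 = -0.0045 - 0.05*-0.0715 = -0.0009
f(-0.123, -0.0009) = 4*(-0.123)^2 + 8*(-0.0009)^2 = 0.0605


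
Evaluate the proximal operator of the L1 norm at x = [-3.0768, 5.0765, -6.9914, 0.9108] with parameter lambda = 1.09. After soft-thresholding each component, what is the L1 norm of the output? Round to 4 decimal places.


Soft-thresholding with lambda = 1.09:
prox(-3.0768) = sign(-3.0768)*max(|-3.0768| - 1.09, 0) = -1.9868
prox(5.0765) = sign(5.0765)*max(|5.0765| - 1.09, 0) = 3.9865
prox(-6.9914) = sign(-6.9914)*max(|-6.9914| - 1.09, 0) = -5.9014
prox(0.9108) = sign(0.9108)*max(|0.9108| - 1.09, 0) = 0.0
prox(x) = [-1.9868, 3.9865, -5.9014, 0.0]
||prox(x)||_1 = 1.9868 + 3.9865 + 5.9014 + 0.0 = 11.8747


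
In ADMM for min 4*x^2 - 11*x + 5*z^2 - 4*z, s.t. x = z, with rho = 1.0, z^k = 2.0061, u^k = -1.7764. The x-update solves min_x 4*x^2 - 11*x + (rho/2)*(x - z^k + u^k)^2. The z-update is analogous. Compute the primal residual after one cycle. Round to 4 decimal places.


ADMM iteration with rho = 1.0, z^k = 2.0061, u^k = -1.7764
Step 1: x-update.
Minimize 4*x^2 - 11*x + (1.0/2)*(x - 2.0061 - 1.7764)^2
FOC: (2*4 + 1.0)*x = 11 + 1.0*(2.0061 + 1.7764)
x^{k+1} = 1.6425
Step 2: z-update.
Minimize 5*z^2 - 4*z + (1.0/2)*(1.6425 - z - 1.7764)^2
FOC: (2*5 + 1.0)*z = 4 + 1.0*(1.6425 - 1.7764)
z^{k+1} = 0.3515
Step 3: u-update.
u^{k+1} = -1.7764 + 1.6425 - 0.3515 = -0.4854
Step 4: Primal residual = |1.6425 - 0.3515| = 1.291


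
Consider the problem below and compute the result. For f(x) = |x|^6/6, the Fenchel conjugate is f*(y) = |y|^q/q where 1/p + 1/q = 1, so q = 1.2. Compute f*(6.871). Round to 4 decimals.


The conjugate exponent q satisfies 1/p + 1/q = 1.
p = 6, so q = 6/(6 - 1) = 1.2
|y|^q = 6.871^1.2 = 10.1024
f*(6.871) = 10.1024 / 1.2 = 8.4187


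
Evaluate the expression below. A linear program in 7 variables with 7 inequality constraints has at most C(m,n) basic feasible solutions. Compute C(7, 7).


Each vertex corresponds to some choice of n active constraints out of m, so the number of vertices is at most C(m, n) = m! / (n!(m-n)!).
m = 7, n = 7
Numerator: 7 * 6 * 5 * 4 * 3 * 2 * 1
Denominator: 7! = 5040
C(7, 7) = 1


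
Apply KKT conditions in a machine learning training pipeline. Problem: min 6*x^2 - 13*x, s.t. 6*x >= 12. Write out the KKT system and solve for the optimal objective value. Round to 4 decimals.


Step 1: Try lambda = 0 (constraint inactive).
x_unc = 13/(2*6) = 1.0833
Check: 6*1.0833 = 6.4998 < 12 -- violated!
Step 2: Constraint must be active: 6*x = 12
x* = 12/6 = 2.0
lambda = (2*6*2.0 - 13)/6 = 1.8333
Step 3: Compute optimal value.
f(x*) = 6*2.0^2 - 13*2.0 = -2.0


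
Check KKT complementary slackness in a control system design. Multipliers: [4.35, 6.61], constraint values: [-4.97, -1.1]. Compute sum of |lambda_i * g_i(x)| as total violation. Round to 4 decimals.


KKT complementary slackness check:
lambda_1 * g_1 = 4.35 * -4.97 = -21.6195
lambda_2 * g_2 = 6.61 * -1.1 = -7.271
Total violation = 21.6195 + 7.271 = 28.8905


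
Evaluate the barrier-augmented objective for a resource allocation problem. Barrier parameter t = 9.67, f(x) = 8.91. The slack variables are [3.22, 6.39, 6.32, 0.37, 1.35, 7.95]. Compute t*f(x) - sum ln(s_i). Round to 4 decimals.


Step 1: Compute log-barrier.
ln values: [1.1694, 1.8547, 1.8437, -0.9943, 0.3001, 2.0732]
phi = -(1.1694 + 1.8547 + 1.8437 - 0.9943 + 0.3001 + 2.0732) = -6.2469
Step 2: Compute augmented objective.
t*f(x) = 9.67*8.91 = 86.1597
Total = 86.1597 - 6.2469 = 79.9128


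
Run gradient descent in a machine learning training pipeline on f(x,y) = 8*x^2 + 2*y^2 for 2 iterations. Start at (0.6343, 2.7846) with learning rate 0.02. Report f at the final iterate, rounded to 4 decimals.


Gradient descent on f(x,y) = 8*x^2 + 2*y^2.
Starting point: (0.6343, 2.7846), alpha = 0.02
Step 1: grad_x = 2*8*0.6343 = 10.1488, grad_y = 2*2*2.7846 = 11.1384
  x_1 = 0.6343 - 0.02*10.1488 = 0.4313
  y_1 = 2.7846 - 0.02*11.1384 = 2.5618
Step 2: grad_x = 2*8*0.4313 = 6.9012, grad_y = 2*2*2.5618 = 10.2473
  x_2 = 0.4313 - 0.02*6.9012 = 0.2933
  y_2 = 2.5618 - 0.02*10.2473 = 2.3569
f(0.2933, 2.3569) = 8*0.2933^2 + 2*2.3569^2 = 11.798


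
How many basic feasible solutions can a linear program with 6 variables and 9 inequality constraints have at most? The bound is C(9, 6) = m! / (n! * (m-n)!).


Each vertex corresponds to some choice of n active constraints out of m, so the number of vertices is at most C(m, n) = m! / (n!(m-n)!).
m = 9, n = 6
Numerator: 9 * 8 * 7 * 6 * 5 * 4
Denominator: 6! = 720
C(9, 6) = 84


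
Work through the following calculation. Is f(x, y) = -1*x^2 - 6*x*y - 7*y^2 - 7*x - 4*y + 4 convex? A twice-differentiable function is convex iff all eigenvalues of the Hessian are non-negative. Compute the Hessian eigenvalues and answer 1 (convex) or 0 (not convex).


The Hessian of f(x,y) = -1*x^2 - 6*x*y - 7*y^2 - 7*x - 4*y + 4 is:
H = [[-2, -6], [-6, -14]]
Trace = -2 - 14 = -16
Determinant = -2*-14 - (-6)^2 = -8
Discriminant = (-16)^2 - 4*-8 = 288.0
Eigenvalues: lambda_1 = -16.4853, lambda_2 = 0.4853
The function is not convex.

0


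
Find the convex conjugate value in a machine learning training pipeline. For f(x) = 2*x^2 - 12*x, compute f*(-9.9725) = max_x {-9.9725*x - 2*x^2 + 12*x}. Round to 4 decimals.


f*(y) = sup_x {y*x - a*x^2 - b*x} = sup_x {(y-b)*x - a*x^2}
FOC: (y - b) - 2a*x = 0 => x* = (y - b)/(2a)
x* = (-9.9725 + 12)/(2*2) = 0.5069
f*(-9.9725) = (y-b)^2/(4a) = (-9.9725 + 12)^2/(4*2)
= 4.1108/8 = 0.5138


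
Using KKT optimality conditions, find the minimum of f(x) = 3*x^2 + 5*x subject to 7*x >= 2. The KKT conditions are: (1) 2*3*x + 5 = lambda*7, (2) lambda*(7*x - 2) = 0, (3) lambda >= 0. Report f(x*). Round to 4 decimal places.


Step 1: Try lambda = 0 (constraint inactive).
x_unc = -5/(2*3) = -0.8333
Check: 7*-0.8333 = -5.8331 < 2 -- violated!
Step 2: Constraint must be active: 7*x = 2
x* = 2/7 = 0.2857 (rounded; the exact value 2/7 is used below)
lambda = (2*3*(2/7) + 5)/7 = 0.9592
Step 3: Compute optimal value.
f(x*) = 3*(2/7)^2 + 5*(2/7) = 1.6735


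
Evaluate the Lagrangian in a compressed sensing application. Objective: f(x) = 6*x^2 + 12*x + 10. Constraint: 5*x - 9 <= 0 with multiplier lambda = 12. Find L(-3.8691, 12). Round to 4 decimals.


Step 1: Evaluate f(x).
f(-3.8691) = 6*(-3.8691)^2 + 12*(-3.8691) + 10 = 53.3904
Step 2: Evaluate g(x).
g(-3.8691) = 5*-3.8691 - 9 = -28.3455
Step 3: Compute Lagrangian.
L = 53.3904 + 12*-28.3455 = -286.7556


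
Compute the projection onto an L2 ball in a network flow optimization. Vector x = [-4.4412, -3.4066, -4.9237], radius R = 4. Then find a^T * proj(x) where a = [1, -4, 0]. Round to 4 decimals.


Step 1: Compute ||x|| (intermediates to 6 decimals).
||x|| = sqrt((-4.4412)^2 + (-3.4066)^2 + (-4.9237)^2) = 7.454663
Step 2: Project.
Since ||x|| > R, scale = R/||x|| = 4/7.454663 = 0.536577, proj(x) = scale * x
proj(x) = [-2.383046, -1.827903, -2.641944]
Step 3: Dot product.
a^T * proj(x) = 1*(-2.383046) - 4*(-1.827903) + 0*(-2.641944) = 4.9286


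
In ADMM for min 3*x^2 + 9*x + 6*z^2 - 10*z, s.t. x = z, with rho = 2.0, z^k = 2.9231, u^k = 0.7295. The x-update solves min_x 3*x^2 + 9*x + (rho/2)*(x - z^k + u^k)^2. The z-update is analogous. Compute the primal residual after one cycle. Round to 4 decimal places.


ADMM iteration with rho = 2.0, z^k = 2.9231, u^k = 0.7295
Step 1: x-update.
Minimize 3*x^2 + 9*x + (2.0/2)*(x - 2.9231 + 0.7295)^2
FOC: (2*3 + 2.0)*x = -9 + 2.0*(2.9231 - 0.7295)
x^{k+1} = -0.5766
Step 2: z-update.
Minimize 6*z^2 - 10*z + (2.0/2)*(-0.5766 - z + 0.7295)^2
FOC: (2*6 + 2.0)*z = 10 + 2.0*(-0.5766 + 0.7295)
z^{k+1} = 0.7361
Step 3: u-update.
u^{k+1} = 0.7295 - 0.5766 - 0.7361 = -0.5832
Step 4: Primal residual = |-0.5766 - 0.7361| = 1.3127


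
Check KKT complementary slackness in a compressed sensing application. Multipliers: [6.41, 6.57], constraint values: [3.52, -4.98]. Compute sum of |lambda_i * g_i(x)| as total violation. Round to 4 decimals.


KKT complementary slackness check:
lambda_1 * g_1 = 6.41 * 3.52 = 22.5632
lambda_2 * g_2 = 6.57 * -4.98 = -32.7186
Total violation = 22.5632 + 32.7186 = 55.2818


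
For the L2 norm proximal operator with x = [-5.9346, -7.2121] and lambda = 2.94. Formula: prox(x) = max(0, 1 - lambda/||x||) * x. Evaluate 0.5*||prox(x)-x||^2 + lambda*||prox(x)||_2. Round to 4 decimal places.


Step 1: Compute ||x||.
||x|| = 9.3399
Step 2: Compute scaling factor.
scale = max(0, 1 - 2.94/9.3399) = 0.6852
Step 3: prox(x) = [-4.0665, -4.9419]
||prox(x)|| = 6.3999
Step 4: Proximal objective.
0.5*||prox-x||^2 = 4.3218
lambda*||prox|| = 18.8157
Total = 23.1375


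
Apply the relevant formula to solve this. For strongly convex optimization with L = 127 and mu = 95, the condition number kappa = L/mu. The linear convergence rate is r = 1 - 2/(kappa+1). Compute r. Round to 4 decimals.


Step 1: Compute the condition number.
kappa = L/mu = 127/95 = 1.3368
Step 2: Compute the convergence rate.
r = 1 - 2/(kappa + 1) = 1 - 2*mu/(L + mu) = (L - mu)/(L + mu) = 32/222 = 0.1441


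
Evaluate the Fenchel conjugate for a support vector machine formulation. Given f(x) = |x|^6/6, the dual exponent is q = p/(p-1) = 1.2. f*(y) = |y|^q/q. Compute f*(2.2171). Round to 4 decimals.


The conjugate exponent q satisfies 1/p + 1/q = 1.
p = 6, so q = 6/(6 - 1) = 1.2
|y|^q = 2.2171^1.2 = 2.5998
f*(2.2171) = 2.5998 / 1.2 = 2.1665


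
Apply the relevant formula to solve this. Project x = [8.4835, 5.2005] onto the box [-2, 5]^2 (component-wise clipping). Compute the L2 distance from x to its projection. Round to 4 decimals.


Project each component onto [-2, 5].
clip(8.4835) = 5.0, clip(5.2005) = 5.0
Projection = [5.0, 5.0]
Squared diffs: [12.1348, 0.0402]
Distance = sqrt(12.175) = 3.4893


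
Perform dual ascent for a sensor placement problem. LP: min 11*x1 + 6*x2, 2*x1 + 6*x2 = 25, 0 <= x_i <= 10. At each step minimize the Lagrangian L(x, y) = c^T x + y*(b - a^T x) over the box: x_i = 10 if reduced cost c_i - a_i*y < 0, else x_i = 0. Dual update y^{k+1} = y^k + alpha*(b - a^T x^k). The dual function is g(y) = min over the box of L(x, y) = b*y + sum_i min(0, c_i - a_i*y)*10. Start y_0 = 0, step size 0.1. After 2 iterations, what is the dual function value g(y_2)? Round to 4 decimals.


Dual ascent for LP: min 11*x1 + 6*x2, 2*x1 + 6*x2 = 25, 0 <= x_i <= 10
Step 1: y^k = 0.0, reduced costs: (11.0, 6.0)
  x^k = (0.0, 0.0), subgradient = b - a^T x = 25.0
  y^{k+1} = 0.0 + 0.1*25.0 = 2.5
Step 2: y^k = 2.5, reduced costs: (6.0, -9.0)
  x^k = (0.0, 10.0), subgradient = b - a^T x = -35.0
  y^{k+1} = 2.5 + 0.1*-35.0 = -1.0
Dual objective at y_2 = -1.0: reduced costs (13.0, 12.0), box minimizer x = (0.0, 0.0)
g(y_2) = b*y + (c1 - a1*y)*x1 + (c2 - a2*y)*x2 = 25*(-1.0) + 13.0*0.0 + 12.0*0.0 = -25.0 + 0.0 + 0.0 = -25.0


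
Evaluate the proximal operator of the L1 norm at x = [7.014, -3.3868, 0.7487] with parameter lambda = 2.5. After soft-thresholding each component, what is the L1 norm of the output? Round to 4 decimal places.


Soft-thresholding with lambda = 2.5:
prox(7.014) = sign(7.014)*max(|7.014| - 2.5, 0) = 4.514
prox(-3.3868) = sign(-3.3868)*max(|-3.3868| - 2.5, 0) = -0.8868
prox(0.7487) = sign(0.7487)*max(|0.7487| - 2.5, 0) = 0.0
prox(x) = [4.514, -0.8868, 0.0]
||prox(x)||_1 = 4.514 + 0.8868 + 0.0 = 5.4008


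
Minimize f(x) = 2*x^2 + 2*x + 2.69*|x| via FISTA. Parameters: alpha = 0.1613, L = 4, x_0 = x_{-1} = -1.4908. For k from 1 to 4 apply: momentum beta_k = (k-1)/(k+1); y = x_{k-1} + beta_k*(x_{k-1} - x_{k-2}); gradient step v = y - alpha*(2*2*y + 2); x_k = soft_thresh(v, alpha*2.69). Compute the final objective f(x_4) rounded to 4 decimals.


FISTA on f(x) = 2*x^2 + 2*x + 2.69*|x|
L = 4, alpha = 0.1613
Iteration 1: beta = 0.0, y = -1.4908 + 0.0*(-1.4908 + 1.4908) = -1.4908
  grad(y) = -3.9632, v = y - alpha*grad = -0.8515
  prox(v) = soft_thresh(-0.8515, 0.4339) = -0.4176
Iteration 2: beta = 0.3333, y = -0.4176 + 0.3333*(-0.4176 + 1.4908) = -0.0599
  grad(y) = 1.7603, v = y - alpha*grad = -0.3439
  prox(v) = soft_thresh(-0.3439, 0.4339) = 0.0
Iteration 3: beta = 0.5, y = 0.0 + 0.5*(0.0 + 0.4176) = 0.2088
  grad(y) = 2.8353, v = y - alpha*grad = -0.2485
  prox(v) = soft_thresh(-0.2485, 0.4339) = 0.0
Iteration 4: beta = 0.6, y = 0.0 + 0.6*(0.0 - 0.0) = 0.0
  grad(y) = 2.0, v = y - alpha*grad = -0.3226
  prox(v) = soft_thresh(-0.3226, 0.4339) = 0.0
f(x_4) = 2*0.0^2 + 2*0.0 + 2.69*|0.0| = 0.0


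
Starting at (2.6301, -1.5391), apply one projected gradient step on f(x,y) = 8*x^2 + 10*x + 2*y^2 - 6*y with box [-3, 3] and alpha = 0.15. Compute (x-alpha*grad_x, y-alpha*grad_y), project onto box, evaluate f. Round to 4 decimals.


Step 1: Compute gradient at (2.6301, -1.5391).
grad_x = 2*8*2.6301 + 10 = 52.0816
grad_y = 2*2*-1.5391 - 6 = -12.1564
Step 2: Gradient step.
x_raw = 2.6301 - 0.15*52.0816 = -5.1821
y_raw = -1.5391 - 0.15*-12.1564 = 0.2844
Step 3: Project onto [-3, 3].
x_proj = clip(-5.1821) = -3.0
y_proj = clip(0.2844) = 0.2844
Step 4: Evaluate f.
f(-3.0, 0.2844) = 40.4556


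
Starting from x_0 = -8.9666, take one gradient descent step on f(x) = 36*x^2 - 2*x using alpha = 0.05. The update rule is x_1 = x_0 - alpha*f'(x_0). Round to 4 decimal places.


We compute the gradient at x_0 and apply the update.
f'(x) = 72*x - 2
f'(-8.9666) = 72*-8.9666 - 2 = -647.5952
x_1 = -8.9666 - 0.05*-647.5952 = 23.4132


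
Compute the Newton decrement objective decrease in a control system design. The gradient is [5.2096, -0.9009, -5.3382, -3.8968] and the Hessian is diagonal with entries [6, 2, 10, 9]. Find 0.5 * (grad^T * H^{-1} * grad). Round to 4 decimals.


Step 1: H is diagonal, so H^(-1) * g = [0.8683, -0.4505, -0.5338, -0.433].
Step 2: g^T H^(-1) g = sum_i g_i^2 / H_ii
  = (5.2096)^2/6 + (-0.9009)^2/2 + (-5.3382)^2/10 + (-3.8968)^2/9
  = 4.5233 + 0.4058 + 2.8496 + 1.6872 = 9.466
Step 3: Objective decrease = 0.5 * g^T H^(-1) g = 4.733


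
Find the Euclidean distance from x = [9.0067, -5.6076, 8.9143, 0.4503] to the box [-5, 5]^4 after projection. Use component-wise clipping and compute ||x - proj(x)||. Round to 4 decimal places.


Project each component onto [-5, 5].
clip(9.0067) = 5.0, clip(-5.6076) = -5.0, clip(8.9143) = 5.0, clip(0.4503) = 0.4503
Projection = [5.0, -5.0, 5.0, 0.4503]
Squared diffs: [16.0536, 0.3692, 15.3217, 0.0]
Distance = sqrt(31.7445) = 5.6342


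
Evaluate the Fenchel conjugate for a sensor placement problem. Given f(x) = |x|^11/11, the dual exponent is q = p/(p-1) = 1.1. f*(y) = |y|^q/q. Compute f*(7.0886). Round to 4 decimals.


The conjugate exponent q satisfies 1/p + 1/q = 1.
p = 11, so q = 11/(11 - 1) = 1.1
|y|^q = 7.0886^1.1 = 8.6222
f*(7.0886) = 8.6222 / 1.1 = 7.8383


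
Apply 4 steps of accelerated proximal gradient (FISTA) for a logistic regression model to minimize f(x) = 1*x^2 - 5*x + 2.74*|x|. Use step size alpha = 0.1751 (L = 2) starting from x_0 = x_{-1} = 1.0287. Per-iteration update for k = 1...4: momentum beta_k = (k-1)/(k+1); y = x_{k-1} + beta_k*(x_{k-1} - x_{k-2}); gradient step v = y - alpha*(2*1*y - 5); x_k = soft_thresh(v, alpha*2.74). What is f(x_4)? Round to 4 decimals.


FISTA on f(x) = 1*x^2 - 5*x + 2.74*|x|
L = 2, alpha = 0.1751
Iteration 1: beta = 0.0, y = 1.0287 + 0.0*(1.0287 - 1.0287) = 1.0287
  grad(y) = -2.9426, v = y - alpha*grad = 1.5439
  prox(v) = soft_thresh(1.5439, 0.4798) = 1.0642
Iteration 2: beta = 0.3333, y = 1.0642 + 0.3333*(1.0642 - 1.0287) = 1.076
  grad(y) = -2.848, v = y - alpha*grad = 1.5747
  prox(v) = soft_thresh(1.5747, 0.4798) = 1.0949
Iteration 3: beta = 0.5, y = 1.0949 + 0.5*(1.0949 - 1.0642) = 1.1103
  grad(y) = -2.7794, v = y - alpha*grad = 1.597
  prox(v) = soft_thresh(1.597, 0.4798) = 1.1172
Iteration 4: beta = 0.6, y = 1.1172 + 0.6*(1.1172 - 1.0949) = 1.1305
  grad(y) = -2.7389, v = y - alpha*grad = 1.6101
  prox(v) = soft_thresh(1.6101, 0.4798) = 1.1304
f(x_4) = 1*1.1304^2 - 5*1.1304 + 2.74*|1.1304| = -1.2769


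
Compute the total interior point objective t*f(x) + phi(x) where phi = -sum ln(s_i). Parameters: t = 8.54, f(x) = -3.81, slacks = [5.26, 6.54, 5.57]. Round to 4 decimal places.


Step 1: Compute log-barrier.
ln values: [1.6601, 1.8779, 1.7174]
phi = -(1.6601 + 1.8779 + 1.7174) = -5.2555
Step 2: Compute augmented objective.
t*f(x) = 8.54*-3.81 = -32.5374
Total = -32.5374 - 5.2555 = -37.7929


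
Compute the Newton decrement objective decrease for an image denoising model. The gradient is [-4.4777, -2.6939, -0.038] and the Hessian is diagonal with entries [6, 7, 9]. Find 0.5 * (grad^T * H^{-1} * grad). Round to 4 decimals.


Step 1: H is diagonal, so H^(-1) * g = [-0.7463, -0.3848, -0.0042].
Step 2: g^T H^(-1) g = sum_i g_i^2 / H_ii
  = (-4.4777)^2/6 + (-2.6939)^2/7 + (-0.038)^2/9
  = 3.3416 + 1.0367 + 0.0002 = 4.3785
Step 3: Objective decrease = 0.5 * g^T H^(-1) g = 2.1893


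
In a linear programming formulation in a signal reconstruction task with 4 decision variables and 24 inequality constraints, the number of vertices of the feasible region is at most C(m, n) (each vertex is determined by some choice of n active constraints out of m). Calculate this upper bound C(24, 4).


Each vertex corresponds to some choice of n active constraints out of m, so the number of vertices is at most C(m, n) = m! / (n!(m-n)!).
m = 24, n = 4
Numerator: 24 * 23 * 22 * 21
Denominator: 4! = 24
C(24, 4) = 10626


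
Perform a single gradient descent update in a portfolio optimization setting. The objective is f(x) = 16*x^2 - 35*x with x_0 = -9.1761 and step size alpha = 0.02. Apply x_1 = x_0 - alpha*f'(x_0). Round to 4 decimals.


We compute the gradient at x_0 and apply the update.
f'(x) = 32*x - 35
f'(-9.1761) = 32*-9.1761 - 35 = -328.6352
x_1 = -9.1761 - 0.02*-328.6352 = -2.6034


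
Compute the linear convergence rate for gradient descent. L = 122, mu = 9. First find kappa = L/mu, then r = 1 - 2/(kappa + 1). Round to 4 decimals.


Step 1: Compute the condition number.
kappa = L/mu = 122/9 = 13.5556
Step 2: Compute the convergence rate.
r = 1 - 2/(kappa + 1) = 1 - 2*mu/(L + mu) = (L - mu)/(L + mu) = 113/131 = 0.8626


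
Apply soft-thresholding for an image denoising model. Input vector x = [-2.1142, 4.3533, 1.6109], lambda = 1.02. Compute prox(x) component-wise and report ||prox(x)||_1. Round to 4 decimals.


Soft-thresholding with lambda = 1.02:
prox(-2.1142) = sign(-2.1142)*max(|-2.1142| - 1.02, 0) = -1.0942
prox(4.3533) = sign(4.3533)*max(|4.3533| - 1.02, 0) = 3.3333
prox(1.6109) = sign(1.6109)*max(|1.6109| - 1.02, 0) = 0.5909
prox(x) = [-1.0942, 3.3333, 0.5909]
||prox(x)||_1 = 1.0942 + 3.3333 + 0.5909 = 5.0184


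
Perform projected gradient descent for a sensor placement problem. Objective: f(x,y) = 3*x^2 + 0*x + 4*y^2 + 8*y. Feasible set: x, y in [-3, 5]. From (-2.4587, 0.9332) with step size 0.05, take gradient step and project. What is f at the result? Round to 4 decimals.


Step 1: Compute gradient at (-2.4587, 0.9332).
grad_x = 2*3*-2.4587 + 0 = -14.7522
grad_y = 2*4*0.9332 + 8 = 15.4656
Step 2: Gradient step.
x_raw = -2.4587 - 0.05*-14.7522 = -1.7211
y_raw = 0.9332 - 0.05*15.4656 = 0.1599
Step 3: Project onto [-3, 5].
x_proj = clip(-1.7211) = -1.7211
y_proj = clip(0.1599) = 0.1599
Step 4: Evaluate f.
f(-1.7211, 0.1599) = 10.2681


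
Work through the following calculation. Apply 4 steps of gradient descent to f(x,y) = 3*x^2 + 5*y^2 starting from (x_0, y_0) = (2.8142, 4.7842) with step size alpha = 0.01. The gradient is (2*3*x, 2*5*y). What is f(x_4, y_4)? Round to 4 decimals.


Gradient descent on f(x,y) = 3*x^2 + 5*y^2.
Starting point: (2.8142, 4.7842), alpha = 0.01
Step 1: grad_x = 2*3*2.8142 = 16.8852, grad_y = 2*5*4.7842 = 47.842
  x_1 = 2.8142 - 0.01*16.8852 = 2.6453
  y_1 = 4.7842 - 0.01*47.842 = 4.3058
Step 2: grad_x = 2*3*2.6453 = 15.8721, grad_y = 2*5*4.3058 = 43.0578
  x_2 = 2.6453 - 0.01*15.8721 = 2.4866
  y_2 = 4.3058 - 0.01*43.0578 = 3.8752
Step 3: grad_x = 2*3*2.4866 = 14.9198, grad_y = 2*5*3.8752 = 38.752
  x_3 = 2.4866 - 0.01*14.9198 = 2.3374
  y_3 = 3.8752 - 0.01*38.752 = 3.4877
Step 4: grad_x = 2*3*2.3374 = 14.0246, grad_y = 2*5*3.4877 = 34.8768
  x_4 = 2.3374 - 0.01*14.0246 = 2.1972
  y_4 = 3.4877 - 0.01*34.8768 = 3.1389
f(2.1972, 3.1389) = 3*2.1972^2 + 5*3.1389^2 = 63.7467


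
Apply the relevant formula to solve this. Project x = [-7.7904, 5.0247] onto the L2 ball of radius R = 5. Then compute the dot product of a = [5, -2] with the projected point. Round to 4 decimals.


Step 1: Compute ||x|| (intermediates to 6 decimals).
||x|| = sqrt((-7.7904)^2 + 5.0247^2) = 9.270272
Step 2: Project.
Since ||x|| > R, scale = R/||x|| = 5/9.270272 = 0.539358, proj(x) = scale * x
proj(x) = [-4.201815, 2.710112]
Step 3: Dot product.
a^T * proj(x) = 5*(-4.201815) - 2*2.710112 = -26.4293


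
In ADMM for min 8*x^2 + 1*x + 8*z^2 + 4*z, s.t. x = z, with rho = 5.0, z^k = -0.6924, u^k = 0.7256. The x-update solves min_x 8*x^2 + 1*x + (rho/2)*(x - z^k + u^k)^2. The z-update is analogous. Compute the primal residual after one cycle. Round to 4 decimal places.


ADMM iteration with rho = 5.0, z^k = -0.6924, u^k = 0.7256
Step 1: x-update.
Minimize 8*x^2 + 1*x + (5.0/2)*(x + 0.6924 + 0.7256)^2
FOC: (2*8 + 5.0)*x = -1 + 5.0*(-0.6924 - 0.7256)
x^{k+1} = -0.3852
Step 2: z-update.
Minimize 8*z^2 + 4*z + (5.0/2)*(-0.3852 - z + 0.7256)^2
FOC: (2*8 + 5.0)*z = -4 + 5.0*(-0.3852 + 0.7256)
z^{k+1} = -0.1094
Step 3: u-update.
u^{k+1} = 0.7256 - 0.3852 + 0.1094 = 0.4498
Step 4: Primal residual = |-0.3852 + 0.1094| = 0.2758


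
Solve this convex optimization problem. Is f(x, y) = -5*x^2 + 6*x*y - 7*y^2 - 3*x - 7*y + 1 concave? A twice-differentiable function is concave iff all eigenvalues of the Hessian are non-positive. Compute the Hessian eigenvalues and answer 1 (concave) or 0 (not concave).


The Hessian of f(x,y) = -5*x^2 + 6*x*y - 7*y^2 - 3*x - 7*y + 1 is:
H = [[-10, 6], [6, -14]]
Trace = -10 - 14 = -24
Determinant = -10*-14 - (6)^2 = 104
Discriminant = (-24)^2 - 4*104 = 160.0
Eigenvalues: lambda_1 = -18.3246, lambda_2 = -5.6754
The function is concave.

1


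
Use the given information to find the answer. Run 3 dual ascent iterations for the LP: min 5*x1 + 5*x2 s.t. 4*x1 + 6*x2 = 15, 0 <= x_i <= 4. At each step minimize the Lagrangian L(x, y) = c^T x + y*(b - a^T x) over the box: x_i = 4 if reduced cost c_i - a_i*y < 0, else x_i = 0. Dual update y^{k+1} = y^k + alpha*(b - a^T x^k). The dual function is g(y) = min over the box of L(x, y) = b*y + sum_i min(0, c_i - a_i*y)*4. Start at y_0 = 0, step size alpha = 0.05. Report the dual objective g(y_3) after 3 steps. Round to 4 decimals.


Dual ascent for LP: min 5*x1 + 5*x2, 4*x1 + 6*x2 = 15, 0 <= x_i <= 4
Step 1: y^k = 0.0, reduced costs: (5.0, 5.0)
  x^k = (0.0, 0.0), subgradient = b - a^T x = 15.0
  y^{k+1} = 0.0 + 0.05*15.0 = 0.75
Step 2: y^k = 0.75, reduced costs: (2.0, 0.5)
  x^k = (0.0, 0.0), subgradient = b - a^T x = 15.0
  y^{k+1} = 0.75 + 0.05*15.0 = 1.5
Step 3: y^k = 1.5, reduced costs: (-1.0, -4.0)
  x^k = (4.0, 4.0), subgradient = b - a^T x = -25.0
  y^{k+1} = 1.5 + 0.05*-25.0 = 0.25
Dual objective at y_3 = 0.25: reduced costs (4.0, 3.5), box minimizer x = (0.0, 0.0)
g(y_3) = b*y + (c1 - a1*y)*x1 + (c2 - a2*y)*x2 = 15*0.25 + 4.0*0.0 + 3.5*0.0 = 3.75 + 0.0 + 0.0 = 3.75


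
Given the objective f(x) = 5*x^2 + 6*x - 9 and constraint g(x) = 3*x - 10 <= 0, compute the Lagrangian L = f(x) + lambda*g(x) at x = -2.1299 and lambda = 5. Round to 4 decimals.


Step 1: Evaluate f(x).
f(-2.1299) = 5*(-2.1299)^2 + 6*(-2.1299) - 9 = 0.903
Step 2: Evaluate g(x).
g(-2.1299) = 3*-2.1299 - 10 = -16.3897
Step 3: Compute Lagrangian.
L = 0.903 + 5*-16.3897 = -81.0455


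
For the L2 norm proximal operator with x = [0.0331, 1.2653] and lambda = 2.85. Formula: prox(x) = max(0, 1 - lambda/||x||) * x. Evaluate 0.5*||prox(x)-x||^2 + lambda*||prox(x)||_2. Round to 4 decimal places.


Step 1: Compute ||x||.
||x|| = 1.2657
Step 2: Compute scaling factor.
scale = max(0, 1 - 2.85/1.2657) = 0.0
Step 3: prox(x) = [0.0, 0.0]
||prox(x)|| = 0.0
Step 4: Proximal objective.
0.5*||prox-x||^2 = 0.801
lambda*||prox|| = 0.0
Total = 0.801


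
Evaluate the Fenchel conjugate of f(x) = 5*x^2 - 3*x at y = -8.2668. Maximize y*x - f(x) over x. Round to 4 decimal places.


f*(y) = sup_x {y*x - a*x^2 - b*x} = sup_x {(y-b)*x - a*x^2}
FOC: (y - b) - 2a*x = 0 => x* = (y - b)/(2a)
x* = (-8.2668 + 3)/(2*5) = -0.5267
f*(-8.2668) = (y-b)^2/(4a) = (-8.2668 + 3)^2/(4*5)
= 27.7392/20 = 1.387


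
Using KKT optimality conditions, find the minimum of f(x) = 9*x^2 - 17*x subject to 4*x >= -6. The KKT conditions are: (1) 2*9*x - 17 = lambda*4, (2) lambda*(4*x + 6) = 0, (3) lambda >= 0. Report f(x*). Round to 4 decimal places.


Step 1: Try lambda = 0 (constraint inactive).
Stationarity: 2*9*x - 17 = 0
x* = 17/(2*9) = 17/18 = 0.9444 (rounded; the exact value 17/18 is used below)
Check constraint: 4*0.9444 = 3.7776 >= -6 -- satisfied.
Step 2: Compute optimal value.
f(x*) = 9*(17/18)^2 - 17*(17/18) = -8.0278


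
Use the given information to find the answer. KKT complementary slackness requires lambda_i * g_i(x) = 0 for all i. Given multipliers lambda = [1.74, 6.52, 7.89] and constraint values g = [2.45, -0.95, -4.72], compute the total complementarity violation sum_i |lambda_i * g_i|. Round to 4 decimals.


KKT complementary slackness check:
lambda_1 * g_1 = 1.74 * 2.45 = 4.263
lambda_2 * g_2 = 6.52 * -0.95 = -6.194
lambda_3 * g_3 = 7.89 * -4.72 = -37.2408
Total violation = 4.263 + 6.194 + 37.2408 = 47.6978


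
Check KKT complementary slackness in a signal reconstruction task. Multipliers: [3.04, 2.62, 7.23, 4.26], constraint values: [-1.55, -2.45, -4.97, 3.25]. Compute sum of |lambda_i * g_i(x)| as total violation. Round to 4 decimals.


KKT complementary slackness check:
lambda_1 * g_1 = 3.04 * -1.55 = -4.712
lambda_2 * g_2 = 2.62 * -2.45 = -6.419
lambda_3 * g_3 = 7.23 * -4.97 = -35.9331
lambda_4 * g_4 = 4.26 * 3.25 = 13.845
Total violation = 4.712 + 6.419 + 35.9331 + 13.845 = 60.9091


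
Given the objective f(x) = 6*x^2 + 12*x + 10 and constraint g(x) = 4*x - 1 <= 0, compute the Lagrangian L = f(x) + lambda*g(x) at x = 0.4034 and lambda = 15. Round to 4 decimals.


Step 1: Evaluate f(x).
f(0.4034) = 6*0.4034^2 + 12*0.4034 + 10 = 15.8172
Step 2: Evaluate g(x).
g(0.4034) = 4*0.4034 - 1 = 0.6136
Step 3: Compute Lagrangian.
L = 15.8172 + 15*0.6136 = 25.0212


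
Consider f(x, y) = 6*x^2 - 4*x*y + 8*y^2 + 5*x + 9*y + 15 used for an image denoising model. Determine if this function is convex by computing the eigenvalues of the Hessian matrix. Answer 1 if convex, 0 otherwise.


The Hessian of f(x,y) = 6*x^2 - 4*x*y + 8*y^2 + 5*x + 9*y + 15 is:
H = [[12, -4], [-4, 16]]
Trace = 12 + 16 = 28
Determinant = 12*16 - (-4)^2 = 176
Discriminant = (28)^2 - 4*176 = 80.0
Eigenvalues: lambda_1 = 9.5279, lambda_2 = 18.4721
The function is convex.

1


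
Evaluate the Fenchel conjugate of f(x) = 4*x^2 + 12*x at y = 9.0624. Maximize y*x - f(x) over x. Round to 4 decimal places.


f*(y) = sup_x {y*x - a*x^2 - b*x} = sup_x {(y-b)*x - a*x^2}
FOC: (y - b) - 2a*x = 0 => x* = (y - b)/(2a)
x* = (9.0624 - 12)/(2*4) = -0.3672
f*(9.0624) = (y-b)^2/(4a) = (9.0624 - 12)^2/(4*4)
= 8.6295/16 = 0.5393


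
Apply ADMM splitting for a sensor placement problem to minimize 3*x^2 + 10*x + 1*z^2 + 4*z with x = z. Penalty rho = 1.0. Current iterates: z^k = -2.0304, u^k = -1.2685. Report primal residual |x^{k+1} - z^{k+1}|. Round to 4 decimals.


ADMM iteration with rho = 1.0, z^k = -2.0304, u^k = -1.2685
Step 1: x-update.
Minimize 3*x^2 + 10*x + (1.0/2)*(x + 2.0304 - 1.2685)^2
FOC: (2*3 + 1.0)*x = -10 + 1.0*(-2.0304 + 1.2685)
x^{k+1} = -1.5374
Step 2: z-update.
Minimize 1*z^2 + 4*z + (1.0/2)*(-1.5374 - z - 1.2685)^2
FOC: (2*1 + 1.0)*z = -4 + 1.0*(-1.5374 - 1.2685)
z^{k+1} = -2.2686
Step 3: u-update.
u^{k+1} = -1.2685 - 1.5374 + 2.2686 = -0.5373
Step 4: Primal residual = |-1.5374 + 2.2686| = 0.7312


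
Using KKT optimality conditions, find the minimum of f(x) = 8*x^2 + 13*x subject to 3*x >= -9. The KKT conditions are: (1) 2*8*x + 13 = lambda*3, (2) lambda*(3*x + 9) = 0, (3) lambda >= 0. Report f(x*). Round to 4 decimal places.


Step 1: Try lambda = 0 (constraint inactive).
Stationarity: 2*8*x + 13 = 0
x* = -13/(2*8) = -0.8125
Check constraint: 3*-0.8125 = -2.4375 >= -9 -- satisfied.
Step 2: Compute optimal value.
f(x*) = 8*(-0.8125)^2 + 13*(-0.8125) = -5.2813


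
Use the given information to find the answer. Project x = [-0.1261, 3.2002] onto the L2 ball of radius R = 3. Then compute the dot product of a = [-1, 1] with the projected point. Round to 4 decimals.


Step 1: Compute ||x|| (intermediates to 6 decimals).
||x|| = sqrt((-0.1261)^2 + 3.2002^2) = 3.202683
Step 2: Project.
Since ||x|| > R, scale = R/||x|| = 3/3.202683 = 0.936715, proj(x) = scale * x
proj(x) = [-0.11812, 2.997675]
Step 3: Dot product.
a^T * proj(x) = -1*(-0.11812) + 1*2.997675 = 3.1158


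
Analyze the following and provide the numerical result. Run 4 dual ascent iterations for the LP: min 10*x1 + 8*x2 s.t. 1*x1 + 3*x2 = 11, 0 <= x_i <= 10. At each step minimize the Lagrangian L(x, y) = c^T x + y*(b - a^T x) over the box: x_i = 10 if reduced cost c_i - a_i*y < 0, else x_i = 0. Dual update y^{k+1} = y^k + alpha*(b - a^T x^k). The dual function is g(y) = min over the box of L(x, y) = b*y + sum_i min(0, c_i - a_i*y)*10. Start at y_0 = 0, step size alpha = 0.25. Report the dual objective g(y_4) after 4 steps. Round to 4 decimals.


Dual ascent for LP: min 10*x1 + 8*x2, 1*x1 + 3*x2 = 11, 0 <= x_i <= 10
Step 1: y^k = 0.0, reduced costs: (10.0, 8.0)
  x^k = (0.0, 0.0), subgradient = b - a^T x = 11.0
  y^{k+1} = 0.0 + 0.25*11.0 = 2.75
Step 2: y^k = 2.75, reduced costs: (7.25, -0.25)
  x^k = (0.0, 10.0), subgradient = b - a^T x = -19.0
  y^{k+1} = 2.75 + 0.25*-19.0 = -2.0
Step 3: y^k = -2.0, reduced costs: (12.0, 14.0)
  x^k = (0.0, 0.0), subgradient = b - a^T x = 11.0
  y^{k+1} = -2.0 + 0.25*11.0 = 0.75
Step 4: y^k = 0.75, reduced costs: (9.25, 5.75)
  x^k = (0.0, 0.0), subgradient = b - a^T x = 11.0
  y^{k+1} = 0.75 + 0.25*11.0 = 3.5
Dual objective at y_4 = 3.5: reduced costs (6.5, -2.5), box minimizer x = (0.0, 10.0)
g(y_4) = b*y + (c1 - a1*y)*x1 + (c2 - a2*y)*x2 = 11*3.5 + 6.5*0.0 + (-2.5)*10.0 = 38.5 + 0.0 - 25.0 = 13.5


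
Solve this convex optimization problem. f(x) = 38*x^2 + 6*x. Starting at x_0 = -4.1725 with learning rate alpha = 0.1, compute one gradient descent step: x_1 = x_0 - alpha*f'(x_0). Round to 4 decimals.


We compute the gradient at x_0 and apply the update.
f'(x) = 76*x + 6
f'(-4.1725) = 76*-4.1725 + 6 = -311.11
x_1 = -4.1725 - 0.1*-311.11 = 26.9385


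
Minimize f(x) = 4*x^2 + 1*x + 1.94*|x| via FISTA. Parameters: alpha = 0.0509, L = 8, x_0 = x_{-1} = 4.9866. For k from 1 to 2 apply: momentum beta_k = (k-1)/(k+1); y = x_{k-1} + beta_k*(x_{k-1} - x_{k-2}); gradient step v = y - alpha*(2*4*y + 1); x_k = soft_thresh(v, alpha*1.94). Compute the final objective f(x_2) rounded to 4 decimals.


FISTA on f(x) = 4*x^2 + 1*x + 1.94*|x|
L = 8, alpha = 0.0509
Iteration 1: beta = 0.0, y = 4.9866 + 0.0*(4.9866 - 4.9866) = 4.9866
  grad(y) = 40.8928, v = y - alpha*grad = 2.9052
  prox(v) = soft_thresh(2.9052, 0.0987) = 2.8064
Iteration 2: beta = 0.3333, y = 2.8064 + 0.3333*(2.8064 - 4.9866) = 2.0797
  grad(y) = 17.6374, v = y - alpha*grad = 1.1819
  prox(v) = soft_thresh(1.1819, 0.0987) = 1.0832
f(x_2) = 4*1.0832^2 + 1*1.0832 + 1.94*|1.0832| = 7.8778


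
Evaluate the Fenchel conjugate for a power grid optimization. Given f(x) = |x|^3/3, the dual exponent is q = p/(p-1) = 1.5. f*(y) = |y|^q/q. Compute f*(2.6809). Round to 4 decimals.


The conjugate exponent q satisfies 1/p + 1/q = 1.
p = 3, so q = 3/(3 - 1) = 1.5
|y|^q = 2.6809^1.5 = 4.3896
f*(2.6809) = 4.3896 / 1.5 = 2.9264


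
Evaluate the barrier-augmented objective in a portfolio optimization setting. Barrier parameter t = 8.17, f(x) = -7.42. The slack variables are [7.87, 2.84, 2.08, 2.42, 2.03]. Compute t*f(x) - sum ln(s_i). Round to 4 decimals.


Step 1: Compute log-barrier.
ln values: [2.0631, 1.0438, 0.7324, 0.8838, 0.708]
phi = -(2.0631 + 1.0438 + 0.7324 + 0.8838 + 0.708) = -5.431
Step 2: Compute augmented objective.
t*f(x) = 8.17*-7.42 = -60.6214
Total = -60.6214 - 5.431 = -66.0524


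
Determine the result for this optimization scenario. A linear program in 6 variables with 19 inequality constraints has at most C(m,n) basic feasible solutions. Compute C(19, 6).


Each vertex corresponds to some choice of n active constraints out of m, so the number of vertices is at most C(m, n) = m! / (n!(m-n)!).
m = 19, n = 6
Numerator: 19 * 18 * 17 * 16 * 15 * 14
Denominator: 6! = 720
C(19, 6) = 27132


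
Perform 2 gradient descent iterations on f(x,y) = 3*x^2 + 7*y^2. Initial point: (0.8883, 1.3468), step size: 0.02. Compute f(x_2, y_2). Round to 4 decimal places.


Gradient descent on f(x,y) = 3*x^2 + 7*y^2.
Starting point: (0.8883, 1.3468), alpha = 0.02
Step 1: grad_x = 2*3*0.8883 = 5.3298, grad_y = 2*7*1.3468 = 18.8552
  x_1 = 0.8883 - 0.02*5.3298 = 0.7817
  y_1 = 1.3468 - 0.02*18.8552 = 0.9697
Step 2: grad_x = 2*3*0.7817 = 4.6902, grad_y = 2*7*0.9697 = 13.5757
  x_2 = 0.7817 - 0.02*4.6902 = 0.6879
  y_2 = 0.9697 - 0.02*13.5757 = 0.6982
f(0.6879, 0.6982) = 3*0.6879^2 + 7*0.6982^2 = 4.8318


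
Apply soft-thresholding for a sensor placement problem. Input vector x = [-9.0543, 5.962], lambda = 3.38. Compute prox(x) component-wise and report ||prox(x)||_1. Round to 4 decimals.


Soft-thresholding with lambda = 3.38:
prox(-9.0543) = sign(-9.0543)*max(|-9.0543| - 3.38, 0) = -5.6743
prox(5.962) = sign(5.962)*max(|5.962| - 3.38, 0) = 2.582
prox(x) = [-5.6743, 2.582]
||prox(x)||_1 = 5.6743 + 2.582 = 8.2563


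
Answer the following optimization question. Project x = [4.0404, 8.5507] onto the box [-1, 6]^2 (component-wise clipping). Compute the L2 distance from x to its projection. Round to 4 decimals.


Project each component onto [-1, 6].
clip(4.0404) = 4.0404, clip(8.5507) = 6.0
Projection = [4.0404, 6.0]
Squared diffs: [0.0, 6.5061]
Distance = sqrt(6.5061) = 2.5507


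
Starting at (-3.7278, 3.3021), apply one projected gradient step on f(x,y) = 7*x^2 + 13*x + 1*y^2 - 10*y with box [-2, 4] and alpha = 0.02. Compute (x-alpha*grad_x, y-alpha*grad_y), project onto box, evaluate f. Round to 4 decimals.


Step 1: Compute gradient at (-3.7278, 3.3021).
grad_x = 2*7*-3.7278 + 13 = -39.1892
grad_y = 2*1*3.3021 - 10 = -3.3958
Step 2: Gradient step.
x_raw = -3.7278 - 0.02*-39.1892 = -2.944
y_raw = 3.3021 - 0.02*-3.3958 = 3.37
Step 3: Project onto [-2, 4].
x_proj = clip(-2.944) = -2.0
y_proj = clip(3.37) = 3.37
Step 4: Evaluate f.
f(-2.0, 3.37) = -20.3432


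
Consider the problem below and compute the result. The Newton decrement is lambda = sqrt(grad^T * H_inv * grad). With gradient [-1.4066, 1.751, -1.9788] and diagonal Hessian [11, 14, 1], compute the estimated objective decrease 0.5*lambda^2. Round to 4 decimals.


Step 1: H is diagonal, so H^(-1) * g = [-0.1279, 0.1251, -1.9788].
Step 2: g^T H^(-1) g = sum_i g_i^2 / H_ii
  = (-1.4066)^2/11 + (1.751)^2/14 + (-1.9788)^2/1
  = 0.1799 + 0.219 + 3.9156 = 4.3145
Step 3: Objective decrease = 0.5 * g^T H^(-1) g = 2.1573


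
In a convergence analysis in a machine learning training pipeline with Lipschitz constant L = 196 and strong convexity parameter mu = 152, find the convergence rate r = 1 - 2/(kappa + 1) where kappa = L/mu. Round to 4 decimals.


Step 1: Compute the condition number.
kappa = L/mu = 196/152 = 1.2895
Step 2: Compute the convergence rate.
r = 1 - 2/(kappa + 1) = 1 - 2*mu/(L + mu) = (L - mu)/(L + mu) = 44/348 = 0.1264
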